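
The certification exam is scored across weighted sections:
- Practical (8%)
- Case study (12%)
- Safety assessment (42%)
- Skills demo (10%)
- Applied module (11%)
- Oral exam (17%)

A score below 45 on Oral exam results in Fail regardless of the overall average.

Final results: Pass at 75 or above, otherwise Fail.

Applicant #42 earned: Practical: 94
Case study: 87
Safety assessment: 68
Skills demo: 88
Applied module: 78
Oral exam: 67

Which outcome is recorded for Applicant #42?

Oral exam score 67 ≥ 45: minimum met.
Weighted total:
  Practical 94 × 0.08 = 7.52
  Case study 87 × 0.12 = 10.44
  Safety assessment 68 × 0.42 = 28.56
  Skills demo 88 × 0.1 = 8.8
  Applied module 78 × 0.11 = 8.58
  Oral exam 67 × 0.17 = 11.39
Sum = 75.29
75.29 ≥ 75 → Pass

Pass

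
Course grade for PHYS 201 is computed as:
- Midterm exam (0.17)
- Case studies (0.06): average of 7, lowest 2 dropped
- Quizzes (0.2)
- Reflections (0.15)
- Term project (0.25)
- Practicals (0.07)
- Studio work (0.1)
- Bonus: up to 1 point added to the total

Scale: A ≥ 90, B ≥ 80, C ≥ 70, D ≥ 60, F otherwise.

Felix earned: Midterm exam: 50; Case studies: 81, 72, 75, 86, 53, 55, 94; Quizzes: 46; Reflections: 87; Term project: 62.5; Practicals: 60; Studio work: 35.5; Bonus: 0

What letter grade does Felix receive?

F

Case studies: drop 53, 55 → average of remaining 5 = 408/5 = 81.6
Weighted total:
  Midterm exam 50 × 0.17 = 8.5
  Case studies 81.6 × 0.06 = 4.896
  Quizzes 46 × 0.2 = 9.2
  Reflections 87 × 0.15 = 13.05
  Term project 62.5 × 0.25 = 15.625
  Practicals 60 × 0.07 = 4.2
  Studio work 35.5 × 0.1 = 3.55
Sum = 59.021
Bonus: 59.021 + 0 = 59.021
59.021 < 60 → F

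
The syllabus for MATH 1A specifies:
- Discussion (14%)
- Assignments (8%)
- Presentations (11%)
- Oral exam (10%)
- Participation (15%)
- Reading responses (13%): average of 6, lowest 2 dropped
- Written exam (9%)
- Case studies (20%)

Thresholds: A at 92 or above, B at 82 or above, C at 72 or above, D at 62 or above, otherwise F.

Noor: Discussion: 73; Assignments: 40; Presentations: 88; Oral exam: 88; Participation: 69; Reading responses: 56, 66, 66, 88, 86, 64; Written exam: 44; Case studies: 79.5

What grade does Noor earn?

C

Reading responses: drop 56, 64 → average of remaining 4 = 306/4 = 76.5
Weighted total:
  Discussion 73 × 0.14 = 10.22
  Assignments 40 × 0.08 = 3.2
  Presentations 88 × 0.11 = 9.68
  Oral exam 88 × 0.1 = 8.8
  Participation 69 × 0.15 = 10.35
  Reading responses 76.5 × 0.13 = 9.945
  Written exam 44 × 0.09 = 3.96
  Case studies 79.5 × 0.2 = 15.9
Sum = 72.055
72.055 is ≥ 72 and < 82 → C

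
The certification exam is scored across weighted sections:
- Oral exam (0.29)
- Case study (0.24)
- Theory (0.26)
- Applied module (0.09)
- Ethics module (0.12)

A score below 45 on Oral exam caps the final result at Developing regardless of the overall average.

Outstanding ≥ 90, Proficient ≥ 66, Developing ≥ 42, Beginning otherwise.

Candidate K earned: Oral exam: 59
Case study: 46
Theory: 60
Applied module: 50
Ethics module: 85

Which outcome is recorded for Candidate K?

Developing

Oral exam score 59 ≥ 45: minimum met.
Weighted total:
  Oral exam 59 × 0.29 = 17.11
  Case study 46 × 0.24 = 11.04
  Theory 60 × 0.26 = 15.6
  Applied module 50 × 0.09 = 4.5
  Ethics module 85 × 0.12 = 10.2
Sum = 58.45
58.45 is ≥ 42 and < 66 → Developing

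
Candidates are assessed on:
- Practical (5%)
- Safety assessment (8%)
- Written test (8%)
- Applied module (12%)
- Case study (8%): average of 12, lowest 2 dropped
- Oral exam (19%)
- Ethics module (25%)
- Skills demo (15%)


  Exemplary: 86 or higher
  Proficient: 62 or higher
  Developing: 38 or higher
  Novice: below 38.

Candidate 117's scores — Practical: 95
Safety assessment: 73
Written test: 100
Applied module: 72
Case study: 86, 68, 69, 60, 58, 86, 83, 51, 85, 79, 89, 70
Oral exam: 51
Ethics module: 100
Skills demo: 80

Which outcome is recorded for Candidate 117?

Case study: drop 51, 58 → average of remaining 10 = 775/10 = 77.5
Weighted total:
  Practical 95 × 0.05 = 4.75
  Safety assessment 73 × 0.08 = 5.84
  Written test 100 × 0.08 = 8
  Applied module 72 × 0.12 = 8.64
  Case study 77.5 × 0.08 = 6.2
  Oral exam 51 × 0.19 = 9.69
  Ethics module 100 × 0.25 = 25
  Skills demo 80 × 0.15 = 12
Sum = 80.12
80.12 is ≥ 62 and < 86 → Proficient

Proficient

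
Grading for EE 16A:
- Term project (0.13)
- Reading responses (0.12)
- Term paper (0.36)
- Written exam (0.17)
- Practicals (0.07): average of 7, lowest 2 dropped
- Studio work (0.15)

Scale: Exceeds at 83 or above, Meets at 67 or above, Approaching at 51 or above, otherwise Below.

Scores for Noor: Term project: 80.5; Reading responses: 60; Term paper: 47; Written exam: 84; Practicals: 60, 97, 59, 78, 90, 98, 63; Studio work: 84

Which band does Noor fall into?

Practicals: drop 59, 60 → average of remaining 5 = 426/5 = 85.2
Weighted total:
  Term project 80.5 × 0.13 = 10.465
  Reading responses 60 × 0.12 = 7.2
  Term paper 47 × 0.36 = 16.92
  Written exam 84 × 0.17 = 14.28
  Practicals 85.2 × 0.07 = 5.964
  Studio work 84 × 0.15 = 12.6
Sum = 67.429
67.429 is ≥ 67 and < 83 → Meets

Meets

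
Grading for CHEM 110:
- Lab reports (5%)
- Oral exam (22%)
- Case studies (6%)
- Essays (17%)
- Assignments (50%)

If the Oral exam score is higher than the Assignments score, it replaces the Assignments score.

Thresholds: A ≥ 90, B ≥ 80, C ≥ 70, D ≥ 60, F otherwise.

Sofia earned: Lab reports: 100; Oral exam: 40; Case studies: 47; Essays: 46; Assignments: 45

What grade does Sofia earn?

F

Oral exam (40) ≤ Assignments (45), so Assignments stays at 45.
Weighted total:
  Lab reports 100 × 0.05 = 5
  Oral exam 40 × 0.22 = 8.8
  Case studies 47 × 0.06 = 2.82
  Essays 46 × 0.17 = 7.82
  Assignments 45 × 0.5 = 22.5
Sum = 46.94
46.94 < 60 → F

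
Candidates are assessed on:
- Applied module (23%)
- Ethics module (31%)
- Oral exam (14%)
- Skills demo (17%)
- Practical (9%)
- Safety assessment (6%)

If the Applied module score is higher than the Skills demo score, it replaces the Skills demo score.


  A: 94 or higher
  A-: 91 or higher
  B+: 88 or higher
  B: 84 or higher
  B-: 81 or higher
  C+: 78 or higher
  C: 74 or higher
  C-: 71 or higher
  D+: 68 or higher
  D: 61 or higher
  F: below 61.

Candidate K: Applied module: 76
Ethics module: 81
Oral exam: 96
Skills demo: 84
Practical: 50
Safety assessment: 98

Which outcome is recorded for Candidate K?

Applied module (76) ≤ Skills demo (84), so Skills demo stays at 84.
Weighted total:
  Applied module 76 × 0.23 = 17.48
  Ethics module 81 × 0.31 = 25.11
  Oral exam 96 × 0.14 = 13.44
  Skills demo 84 × 0.17 = 14.28
  Practical 50 × 0.09 = 4.5
  Safety assessment 98 × 0.06 = 5.88
Sum = 80.69
80.69 is ≥ 78 and < 81 → C+

C+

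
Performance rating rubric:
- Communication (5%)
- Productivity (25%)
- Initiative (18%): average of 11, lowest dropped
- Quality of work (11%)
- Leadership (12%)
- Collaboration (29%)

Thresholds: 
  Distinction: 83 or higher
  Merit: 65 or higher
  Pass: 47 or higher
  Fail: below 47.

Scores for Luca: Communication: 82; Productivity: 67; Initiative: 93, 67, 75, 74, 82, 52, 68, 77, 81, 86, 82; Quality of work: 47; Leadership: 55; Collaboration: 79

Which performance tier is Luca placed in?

Merit

Initiative: drop 52 → average of remaining 10 = 785/10 = 78.5
Weighted total:
  Communication 82 × 0.05 = 4.1
  Productivity 67 × 0.25 = 16.75
  Initiative 78.5 × 0.18 = 14.13
  Quality of work 47 × 0.11 = 5.17
  Leadership 55 × 0.12 = 6.6
  Collaboration 79 × 0.29 = 22.91
Sum = 69.66
69.66 is ≥ 65 and < 83 → Merit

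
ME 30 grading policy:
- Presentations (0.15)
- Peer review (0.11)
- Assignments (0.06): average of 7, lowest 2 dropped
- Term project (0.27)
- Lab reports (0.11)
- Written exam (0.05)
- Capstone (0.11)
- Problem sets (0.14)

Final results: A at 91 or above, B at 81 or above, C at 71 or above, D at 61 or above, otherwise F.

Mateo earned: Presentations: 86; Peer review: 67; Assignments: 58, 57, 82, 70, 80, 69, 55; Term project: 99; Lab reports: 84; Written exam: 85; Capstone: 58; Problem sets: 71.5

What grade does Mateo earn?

Assignments: drop 55, 57 → average of remaining 5 = 359/5 = 71.8
Weighted total:
  Presentations 86 × 0.15 = 12.9
  Peer review 67 × 0.11 = 7.37
  Assignments 71.8 × 0.06 = 4.308
  Term project 99 × 0.27 = 26.73
  Lab reports 84 × 0.11 = 9.24
  Written exam 85 × 0.05 = 4.25
  Capstone 58 × 0.11 = 6.38
  Problem sets 71.5 × 0.14 = 10.01
Sum = 81.188
81.188 is ≥ 81 and < 91 → B

B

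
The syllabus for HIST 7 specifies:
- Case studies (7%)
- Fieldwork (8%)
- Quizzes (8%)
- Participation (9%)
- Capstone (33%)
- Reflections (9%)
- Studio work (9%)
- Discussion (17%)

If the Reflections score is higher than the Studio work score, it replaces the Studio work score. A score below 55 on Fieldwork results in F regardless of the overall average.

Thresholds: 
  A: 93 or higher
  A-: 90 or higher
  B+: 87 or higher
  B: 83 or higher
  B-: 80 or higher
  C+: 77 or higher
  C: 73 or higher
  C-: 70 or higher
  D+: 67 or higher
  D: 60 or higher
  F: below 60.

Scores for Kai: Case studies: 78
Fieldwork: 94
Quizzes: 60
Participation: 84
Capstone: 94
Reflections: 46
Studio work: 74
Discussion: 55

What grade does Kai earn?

C

Reflections (46) ≤ Studio work (74), so Studio work stays at 74.
Fieldwork score 94 ≥ 55: minimum met.
Weighted total:
  Case studies 78 × 0.07 = 5.46
  Fieldwork 94 × 0.08 = 7.52
  Quizzes 60 × 0.08 = 4.8
  Participation 84 × 0.09 = 7.56
  Capstone 94 × 0.33 = 31.02
  Reflections 46 × 0.09 = 4.14
  Studio work 74 × 0.09 = 6.66
  Discussion 55 × 0.17 = 9.35
Sum = 76.51
76.51 is ≥ 73 and < 77 → C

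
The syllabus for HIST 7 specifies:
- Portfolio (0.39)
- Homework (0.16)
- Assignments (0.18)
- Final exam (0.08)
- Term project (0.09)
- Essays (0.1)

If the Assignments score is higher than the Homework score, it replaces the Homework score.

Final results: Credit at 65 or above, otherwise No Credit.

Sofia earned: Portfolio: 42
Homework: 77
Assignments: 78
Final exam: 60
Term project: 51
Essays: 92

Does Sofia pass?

Assignments (78) > Homework (77), so Homework counts as 78.
Weighted total:
  Portfolio 42 × 0.39 = 16.38
  Homework 78 × 0.16 = 12.48
  Assignments 78 × 0.18 = 14.04
  Final exam 60 × 0.08 = 4.8
  Term project 51 × 0.09 = 4.59
  Essays 92 × 0.1 = 9.2
Sum = 61.49
61.49 < 65 → No Credit

No Credit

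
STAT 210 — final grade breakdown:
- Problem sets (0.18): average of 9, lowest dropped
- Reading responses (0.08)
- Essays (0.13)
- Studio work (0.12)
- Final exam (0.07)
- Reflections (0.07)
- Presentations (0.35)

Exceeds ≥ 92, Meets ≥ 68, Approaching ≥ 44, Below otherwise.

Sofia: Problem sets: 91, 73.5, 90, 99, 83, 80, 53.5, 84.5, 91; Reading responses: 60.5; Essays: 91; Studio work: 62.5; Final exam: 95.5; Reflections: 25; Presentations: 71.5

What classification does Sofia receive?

Meets

Problem sets: drop 53.5 → average of remaining 8 = 692/8 = 86.5
Weighted total:
  Problem sets 86.5 × 0.18 = 15.57
  Reading responses 60.5 × 0.08 = 4.84
  Essays 91 × 0.13 = 11.83
  Studio work 62.5 × 0.12 = 7.5
  Final exam 95.5 × 0.07 = 6.685
  Reflections 25 × 0.07 = 1.75
  Presentations 71.5 × 0.35 = 25.025
Sum = 73.2
73.2 is ≥ 68 and < 92 → Meets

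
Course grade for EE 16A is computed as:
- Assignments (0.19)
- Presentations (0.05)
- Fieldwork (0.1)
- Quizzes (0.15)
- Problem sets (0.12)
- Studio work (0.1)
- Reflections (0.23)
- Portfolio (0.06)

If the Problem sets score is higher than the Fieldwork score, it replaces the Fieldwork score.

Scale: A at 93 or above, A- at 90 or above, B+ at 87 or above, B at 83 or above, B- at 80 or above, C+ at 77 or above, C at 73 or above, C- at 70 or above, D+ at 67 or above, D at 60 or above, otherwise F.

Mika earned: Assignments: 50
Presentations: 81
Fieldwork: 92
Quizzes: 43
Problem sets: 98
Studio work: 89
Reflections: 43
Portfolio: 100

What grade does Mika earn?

D

Problem sets (98) > Fieldwork (92), so Fieldwork counts as 98.
Weighted total:
  Assignments 50 × 0.19 = 9.5
  Presentations 81 × 0.05 = 4.05
  Fieldwork 98 × 0.1 = 9.8
  Quizzes 43 × 0.15 = 6.45
  Problem sets 98 × 0.12 = 11.76
  Studio work 89 × 0.1 = 8.9
  Reflections 43 × 0.23 = 9.89
  Portfolio 100 × 0.06 = 6
Sum = 66.35
66.35 is ≥ 60 and < 67 → D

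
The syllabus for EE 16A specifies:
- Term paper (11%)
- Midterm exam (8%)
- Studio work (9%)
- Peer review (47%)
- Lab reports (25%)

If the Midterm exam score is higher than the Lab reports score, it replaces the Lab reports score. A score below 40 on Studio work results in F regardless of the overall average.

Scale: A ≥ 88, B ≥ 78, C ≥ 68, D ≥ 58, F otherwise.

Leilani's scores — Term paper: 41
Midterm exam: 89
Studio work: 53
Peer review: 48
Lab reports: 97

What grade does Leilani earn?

Midterm exam (89) ≤ Lab reports (97), so Lab reports stays at 97.
Studio work score 53 ≥ 40: minimum met.
Weighted total:
  Term paper 41 × 0.11 = 4.51
  Midterm exam 89 × 0.08 = 7.12
  Studio work 53 × 0.09 = 4.77
  Peer review 48 × 0.47 = 22.56
  Lab reports 97 × 0.25 = 24.25
Sum = 63.21
63.21 is ≥ 58 and < 68 → D

D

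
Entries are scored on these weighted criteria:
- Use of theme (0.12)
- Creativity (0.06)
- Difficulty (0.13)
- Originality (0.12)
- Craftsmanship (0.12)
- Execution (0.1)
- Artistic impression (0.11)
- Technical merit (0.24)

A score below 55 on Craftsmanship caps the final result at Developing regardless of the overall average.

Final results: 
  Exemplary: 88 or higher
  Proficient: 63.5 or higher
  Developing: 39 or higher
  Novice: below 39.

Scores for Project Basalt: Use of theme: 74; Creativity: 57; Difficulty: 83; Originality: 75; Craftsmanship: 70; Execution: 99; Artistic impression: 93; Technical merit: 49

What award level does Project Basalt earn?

Proficient

Craftsmanship score 70 ≥ 55: minimum met.
Weighted total:
  Use of theme 74 × 0.12 = 8.88
  Creativity 57 × 0.06 = 3.42
  Difficulty 83 × 0.13 = 10.79
  Originality 75 × 0.12 = 9
  Craftsmanship 70 × 0.12 = 8.4
  Execution 99 × 0.1 = 9.9
  Artistic impression 93 × 0.11 = 10.23
  Technical merit 49 × 0.24 = 11.76
Sum = 72.38
72.38 is ≥ 63.5 and < 88 → Proficient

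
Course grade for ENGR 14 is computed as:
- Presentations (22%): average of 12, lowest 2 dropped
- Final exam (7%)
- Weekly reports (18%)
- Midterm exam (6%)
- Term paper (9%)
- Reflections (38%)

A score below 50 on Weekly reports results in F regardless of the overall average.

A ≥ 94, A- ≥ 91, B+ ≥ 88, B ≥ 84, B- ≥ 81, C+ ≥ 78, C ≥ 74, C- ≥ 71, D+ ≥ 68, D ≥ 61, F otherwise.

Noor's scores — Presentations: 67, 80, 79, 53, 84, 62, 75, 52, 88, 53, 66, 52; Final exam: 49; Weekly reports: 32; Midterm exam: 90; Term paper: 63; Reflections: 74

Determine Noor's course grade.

F

Presentations: drop 52, 52 → average of remaining 10 = 707/10 = 70.7
Weekly reports score 32 < 50: minimum not met.
Weighted total:
  Presentations 70.7 × 0.22 = 15.554
  Final exam 49 × 0.07 = 3.43
  Weekly reports 32 × 0.18 = 5.76
  Midterm exam 90 × 0.06 = 5.4
  Term paper 63 × 0.09 = 5.67
  Reflections 74 × 0.38 = 28.12
Sum = 63.934
Because the Weekly reports minimum was not met, the result is F.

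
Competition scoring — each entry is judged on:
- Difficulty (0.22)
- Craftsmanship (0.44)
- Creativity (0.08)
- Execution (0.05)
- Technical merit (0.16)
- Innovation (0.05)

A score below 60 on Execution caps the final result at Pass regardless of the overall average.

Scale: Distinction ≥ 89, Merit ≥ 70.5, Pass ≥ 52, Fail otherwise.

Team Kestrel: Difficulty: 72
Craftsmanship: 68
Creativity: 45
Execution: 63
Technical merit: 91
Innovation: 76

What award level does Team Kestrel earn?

Execution score 63 ≥ 60: minimum met.
Weighted total:
  Difficulty 72 × 0.22 = 15.84
  Craftsmanship 68 × 0.44 = 29.92
  Creativity 45 × 0.08 = 3.6
  Execution 63 × 0.05 = 3.15
  Technical merit 91 × 0.16 = 14.56
  Innovation 76 × 0.05 = 3.8
Sum = 70.87
70.87 is ≥ 70.5 and < 89 → Merit

Merit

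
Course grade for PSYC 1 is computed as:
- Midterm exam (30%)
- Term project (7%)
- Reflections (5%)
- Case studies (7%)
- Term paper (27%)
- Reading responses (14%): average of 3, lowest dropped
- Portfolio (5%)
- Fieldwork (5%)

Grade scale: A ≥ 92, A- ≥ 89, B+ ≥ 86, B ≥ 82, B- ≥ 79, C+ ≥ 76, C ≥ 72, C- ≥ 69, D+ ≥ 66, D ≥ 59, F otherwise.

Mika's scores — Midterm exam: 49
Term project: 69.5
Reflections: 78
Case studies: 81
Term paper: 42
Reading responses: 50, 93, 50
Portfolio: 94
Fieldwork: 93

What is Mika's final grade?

Reading responses: drop 50 → average of remaining 2 = 143/2 = 71.5
Weighted total:
  Midterm exam 49 × 0.3 = 14.7
  Term project 69.5 × 0.07 = 4.865
  Reflections 78 × 0.05 = 3.9
  Case studies 81 × 0.07 = 5.67
  Term paper 42 × 0.27 = 11.34
  Reading responses 71.5 × 0.14 = 10.01
  Portfolio 94 × 0.05 = 4.7
  Fieldwork 93 × 0.05 = 4.65
Sum = 59.835
59.835 is ≥ 59 and < 66 → D

D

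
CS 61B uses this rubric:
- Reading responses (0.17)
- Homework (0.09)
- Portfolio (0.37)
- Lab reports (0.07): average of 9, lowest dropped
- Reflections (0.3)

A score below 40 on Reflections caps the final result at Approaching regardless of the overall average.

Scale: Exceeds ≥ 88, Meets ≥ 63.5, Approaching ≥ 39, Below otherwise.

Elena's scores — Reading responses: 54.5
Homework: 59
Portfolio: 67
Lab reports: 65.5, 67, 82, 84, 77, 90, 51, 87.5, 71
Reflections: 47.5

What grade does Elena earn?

Approaching

Lab reports: drop 51 → average of remaining 8 = 624/8 = 78
Reflections score 47.5 ≥ 40: minimum met.
Weighted total:
  Reading responses 54.5 × 0.17 = 9.265
  Homework 59 × 0.09 = 5.31
  Portfolio 67 × 0.37 = 24.79
  Lab reports 78 × 0.07 = 5.46
  Reflections 47.5 × 0.3 = 14.25
Sum = 59.075
59.075 is ≥ 39 and < 63.5 → Approaching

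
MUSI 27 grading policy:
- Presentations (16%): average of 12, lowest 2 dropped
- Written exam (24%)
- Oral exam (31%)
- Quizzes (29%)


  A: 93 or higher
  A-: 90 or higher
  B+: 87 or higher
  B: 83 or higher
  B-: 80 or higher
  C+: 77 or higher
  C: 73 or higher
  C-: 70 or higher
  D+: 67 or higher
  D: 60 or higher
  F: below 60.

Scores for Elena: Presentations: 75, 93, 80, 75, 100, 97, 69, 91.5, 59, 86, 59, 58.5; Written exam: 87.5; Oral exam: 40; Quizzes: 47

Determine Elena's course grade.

Presentations: drop 58.5, 59 → average of remaining 10 = 825.5/10 = 82.55
Weighted total:
  Presentations 82.55 × 0.16 = 13.208
  Written exam 87.5 × 0.24 = 21
  Oral exam 40 × 0.31 = 12.4
  Quizzes 47 × 0.29 = 13.63
Sum = 60.238
60.238 is ≥ 60 and < 67 → D

D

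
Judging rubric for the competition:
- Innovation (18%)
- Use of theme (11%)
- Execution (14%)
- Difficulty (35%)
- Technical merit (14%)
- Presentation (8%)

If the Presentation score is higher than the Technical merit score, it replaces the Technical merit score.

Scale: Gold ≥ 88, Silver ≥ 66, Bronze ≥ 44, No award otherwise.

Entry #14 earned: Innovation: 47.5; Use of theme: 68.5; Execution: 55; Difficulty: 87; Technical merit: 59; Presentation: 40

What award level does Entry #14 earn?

Presentation (40) ≤ Technical merit (59), so Technical merit stays at 59.
Weighted total:
  Innovation 47.5 × 0.18 = 8.55
  Use of theme 68.5 × 0.11 = 7.535
  Execution 55 × 0.14 = 7.7
  Difficulty 87 × 0.35 = 30.45
  Technical merit 59 × 0.14 = 8.26
  Presentation 40 × 0.08 = 3.2
Sum = 65.695
65.695 is ≥ 44 and < 66 → Bronze

Bronze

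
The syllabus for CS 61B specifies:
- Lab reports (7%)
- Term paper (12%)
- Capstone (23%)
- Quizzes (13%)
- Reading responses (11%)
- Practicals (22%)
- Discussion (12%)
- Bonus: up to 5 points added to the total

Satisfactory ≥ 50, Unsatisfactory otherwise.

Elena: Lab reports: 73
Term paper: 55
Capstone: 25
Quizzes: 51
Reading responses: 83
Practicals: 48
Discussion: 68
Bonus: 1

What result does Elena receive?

Weighted total:
  Lab reports 73 × 0.07 = 5.11
  Term paper 55 × 0.12 = 6.6
  Capstone 25 × 0.23 = 5.75
  Quizzes 51 × 0.13 = 6.63
  Reading responses 83 × 0.11 = 9.13
  Practicals 48 × 0.22 = 10.56
  Discussion 68 × 0.12 = 8.16
Sum = 51.94
Bonus: 51.94 + 1 = 52.94
52.94 ≥ 50 → Satisfactory

Satisfactory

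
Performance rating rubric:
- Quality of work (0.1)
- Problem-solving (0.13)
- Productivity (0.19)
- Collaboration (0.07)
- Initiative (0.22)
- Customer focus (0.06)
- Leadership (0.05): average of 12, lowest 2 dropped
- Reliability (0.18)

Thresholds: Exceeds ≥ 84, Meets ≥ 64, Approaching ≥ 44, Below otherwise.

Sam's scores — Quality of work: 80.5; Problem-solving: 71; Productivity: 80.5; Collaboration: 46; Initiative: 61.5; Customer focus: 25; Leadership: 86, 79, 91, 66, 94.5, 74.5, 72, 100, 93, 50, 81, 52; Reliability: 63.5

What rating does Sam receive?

Leadership: drop 50, 52 → average of remaining 10 = 837/10 = 83.7
Weighted total:
  Quality of work 80.5 × 0.1 = 8.05
  Problem-solving 71 × 0.13 = 9.23
  Productivity 80.5 × 0.19 = 15.295
  Collaboration 46 × 0.07 = 3.22
  Initiative 61.5 × 0.22 = 13.53
  Customer focus 25 × 0.06 = 1.5
  Leadership 83.7 × 0.05 = 4.185
  Reliability 63.5 × 0.18 = 11.43
Sum = 66.44
66.44 is ≥ 64 and < 84 → Meets

Meets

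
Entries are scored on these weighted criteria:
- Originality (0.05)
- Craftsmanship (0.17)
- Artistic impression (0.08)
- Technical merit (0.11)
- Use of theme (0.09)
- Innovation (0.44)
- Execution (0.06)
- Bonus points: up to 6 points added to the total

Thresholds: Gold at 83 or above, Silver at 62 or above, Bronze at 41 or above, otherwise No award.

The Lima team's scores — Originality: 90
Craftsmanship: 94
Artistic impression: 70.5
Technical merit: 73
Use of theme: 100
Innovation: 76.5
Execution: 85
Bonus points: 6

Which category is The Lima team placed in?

Gold

Weighted total:
  Originality 90 × 0.05 = 4.5
  Craftsmanship 94 × 0.17 = 15.98
  Artistic impression 70.5 × 0.08 = 5.64
  Technical merit 73 × 0.11 = 8.03
  Use of theme 100 × 0.09 = 9
  Innovation 76.5 × 0.44 = 33.66
  Execution 85 × 0.06 = 5.1
Sum = 81.91
Bonus points: 81.91 + 6 = 87.91
87.91 ≥ 83 → Gold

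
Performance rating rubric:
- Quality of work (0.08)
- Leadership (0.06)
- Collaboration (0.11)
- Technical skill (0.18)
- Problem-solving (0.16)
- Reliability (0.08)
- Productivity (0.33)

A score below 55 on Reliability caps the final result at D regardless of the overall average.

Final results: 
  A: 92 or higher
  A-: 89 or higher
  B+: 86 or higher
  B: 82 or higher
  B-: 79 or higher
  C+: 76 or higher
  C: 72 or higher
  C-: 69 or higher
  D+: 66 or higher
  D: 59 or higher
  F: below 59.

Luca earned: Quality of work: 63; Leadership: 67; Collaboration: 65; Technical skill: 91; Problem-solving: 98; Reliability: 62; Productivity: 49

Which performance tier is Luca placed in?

Reliability score 62 ≥ 55: minimum met.
Weighted total:
  Quality of work 63 × 0.08 = 5.04
  Leadership 67 × 0.06 = 4.02
  Collaboration 65 × 0.11 = 7.15
  Technical skill 91 × 0.18 = 16.38
  Problem-solving 98 × 0.16 = 15.68
  Reliability 62 × 0.08 = 4.96
  Productivity 49 × 0.33 = 16.17
Sum = 69.4
69.4 is ≥ 69 and < 72 → C-

C-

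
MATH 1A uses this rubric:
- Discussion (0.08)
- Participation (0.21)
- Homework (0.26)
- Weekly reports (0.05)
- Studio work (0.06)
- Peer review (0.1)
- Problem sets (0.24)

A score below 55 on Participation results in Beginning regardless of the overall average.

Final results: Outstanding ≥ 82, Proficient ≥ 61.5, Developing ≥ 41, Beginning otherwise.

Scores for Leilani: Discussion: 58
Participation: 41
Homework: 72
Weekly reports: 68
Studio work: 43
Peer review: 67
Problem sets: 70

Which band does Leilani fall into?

Participation score 41 < 55: minimum not met.
Weighted total:
  Discussion 58 × 0.08 = 4.64
  Participation 41 × 0.21 = 8.61
  Homework 72 × 0.26 = 18.72
  Weekly reports 68 × 0.05 = 3.4
  Studio work 43 × 0.06 = 2.58
  Peer review 67 × 0.1 = 6.7
  Problem sets 70 × 0.24 = 16.8
Sum = 61.45
Because the Participation minimum was not met, the result is Beginning.

Beginning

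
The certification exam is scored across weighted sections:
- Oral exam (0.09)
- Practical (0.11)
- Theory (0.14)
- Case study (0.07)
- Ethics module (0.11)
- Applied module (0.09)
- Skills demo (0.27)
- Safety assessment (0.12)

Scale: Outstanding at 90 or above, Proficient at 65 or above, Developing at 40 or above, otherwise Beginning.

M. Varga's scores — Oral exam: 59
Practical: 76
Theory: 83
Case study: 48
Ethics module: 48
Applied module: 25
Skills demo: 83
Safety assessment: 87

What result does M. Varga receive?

Proficient

Weighted total:
  Oral exam 59 × 0.09 = 5.31
  Practical 76 × 0.11 = 8.36
  Theory 83 × 0.14 = 11.62
  Case study 48 × 0.07 = 3.36
  Ethics module 48 × 0.11 = 5.28
  Applied module 25 × 0.09 = 2.25
  Skills demo 83 × 0.27 = 22.41
  Safety assessment 87 × 0.12 = 10.44
Sum = 69.03
69.03 is ≥ 65 and < 90 → Proficient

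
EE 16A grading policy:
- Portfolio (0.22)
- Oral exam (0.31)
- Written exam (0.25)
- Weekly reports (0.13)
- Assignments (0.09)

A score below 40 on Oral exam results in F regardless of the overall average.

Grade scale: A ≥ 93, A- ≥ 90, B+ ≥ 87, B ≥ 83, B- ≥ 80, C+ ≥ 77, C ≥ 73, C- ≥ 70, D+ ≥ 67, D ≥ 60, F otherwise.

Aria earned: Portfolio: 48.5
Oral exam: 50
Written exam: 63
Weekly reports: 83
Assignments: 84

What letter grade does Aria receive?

Oral exam score 50 ≥ 40: minimum met.
Weighted total:
  Portfolio 48.5 × 0.22 = 10.67
  Oral exam 50 × 0.31 = 15.5
  Written exam 63 × 0.25 = 15.75
  Weekly reports 83 × 0.13 = 10.79
  Assignments 84 × 0.09 = 7.56
Sum = 60.27
60.27 is ≥ 60 and < 67 → D

D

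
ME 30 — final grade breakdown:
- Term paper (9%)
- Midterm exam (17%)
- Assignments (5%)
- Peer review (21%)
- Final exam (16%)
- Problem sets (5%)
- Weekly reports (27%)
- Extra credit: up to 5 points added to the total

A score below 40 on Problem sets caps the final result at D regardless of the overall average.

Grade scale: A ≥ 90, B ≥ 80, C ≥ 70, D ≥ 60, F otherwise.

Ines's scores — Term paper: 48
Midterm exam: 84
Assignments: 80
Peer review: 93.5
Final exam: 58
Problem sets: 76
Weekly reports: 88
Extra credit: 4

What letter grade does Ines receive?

Problem sets score 76 ≥ 40: minimum met.
Weighted total:
  Term paper 48 × 0.09 = 4.32
  Midterm exam 84 × 0.17 = 14.28
  Assignments 80 × 0.05 = 4
  Peer review 93.5 × 0.21 = 19.635
  Final exam 58 × 0.16 = 9.28
  Problem sets 76 × 0.05 = 3.8
  Weekly reports 88 × 0.27 = 23.76
Sum = 79.075
Extra credit: 79.075 + 4 = 83.075
83.075 is ≥ 80 and < 90 → B

B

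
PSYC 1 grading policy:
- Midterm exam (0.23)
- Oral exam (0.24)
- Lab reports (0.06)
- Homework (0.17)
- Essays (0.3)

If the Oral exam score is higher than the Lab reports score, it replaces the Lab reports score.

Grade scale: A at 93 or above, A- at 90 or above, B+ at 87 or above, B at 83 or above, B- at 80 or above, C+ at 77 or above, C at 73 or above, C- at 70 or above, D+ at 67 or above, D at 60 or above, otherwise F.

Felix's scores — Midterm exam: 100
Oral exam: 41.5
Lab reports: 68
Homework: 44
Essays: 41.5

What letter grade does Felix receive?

F

Oral exam (41.5) ≤ Lab reports (68), so Lab reports stays at 68.
Weighted total:
  Midterm exam 100 × 0.23 = 23
  Oral exam 41.5 × 0.24 = 9.96
  Lab reports 68 × 0.06 = 4.08
  Homework 44 × 0.17 = 7.48
  Essays 41.5 × 0.3 = 12.45
Sum = 56.97
56.97 < 60 → F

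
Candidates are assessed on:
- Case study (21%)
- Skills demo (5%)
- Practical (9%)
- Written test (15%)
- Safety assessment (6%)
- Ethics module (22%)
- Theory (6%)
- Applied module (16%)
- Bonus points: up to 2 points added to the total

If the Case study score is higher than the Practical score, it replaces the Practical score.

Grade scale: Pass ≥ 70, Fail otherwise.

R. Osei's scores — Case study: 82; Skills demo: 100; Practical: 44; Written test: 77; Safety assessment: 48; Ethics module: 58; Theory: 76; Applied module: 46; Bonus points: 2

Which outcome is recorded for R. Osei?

Case study (82) > Practical (44), so Practical counts as 82.
Weighted total:
  Case study 82 × 0.21 = 17.22
  Skills demo 100 × 0.05 = 5
  Practical 82 × 0.09 = 7.38
  Written test 77 × 0.15 = 11.55
  Safety assessment 48 × 0.06 = 2.88
  Ethics module 58 × 0.22 = 12.76
  Theory 76 × 0.06 = 4.56
  Applied module 46 × 0.16 = 7.36
Sum = 68.71
Bonus points: 68.71 + 2 = 70.71
70.71 ≥ 70 → Pass

Pass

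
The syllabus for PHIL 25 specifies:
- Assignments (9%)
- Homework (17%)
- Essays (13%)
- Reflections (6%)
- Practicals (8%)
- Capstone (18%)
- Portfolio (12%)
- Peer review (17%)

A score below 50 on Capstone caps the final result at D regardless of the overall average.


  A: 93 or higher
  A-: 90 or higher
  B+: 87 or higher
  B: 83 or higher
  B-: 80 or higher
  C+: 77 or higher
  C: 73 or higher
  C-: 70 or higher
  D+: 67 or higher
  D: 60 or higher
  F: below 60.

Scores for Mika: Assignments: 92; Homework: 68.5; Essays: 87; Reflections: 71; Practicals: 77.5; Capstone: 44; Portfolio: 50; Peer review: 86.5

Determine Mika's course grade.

Capstone score 44 < 50: minimum not met.
Weighted total:
  Assignments 92 × 0.09 = 8.28
  Homework 68.5 × 0.17 = 11.645
  Essays 87 × 0.13 = 11.31
  Reflections 71 × 0.06 = 4.26
  Practicals 77.5 × 0.08 = 6.2
  Capstone 44 × 0.18 = 7.92
  Portfolio 50 × 0.12 = 6
  Peer review 86.5 × 0.17 = 14.705
Sum = 70.32
70.32 would be C-; cap at D applies → D.

D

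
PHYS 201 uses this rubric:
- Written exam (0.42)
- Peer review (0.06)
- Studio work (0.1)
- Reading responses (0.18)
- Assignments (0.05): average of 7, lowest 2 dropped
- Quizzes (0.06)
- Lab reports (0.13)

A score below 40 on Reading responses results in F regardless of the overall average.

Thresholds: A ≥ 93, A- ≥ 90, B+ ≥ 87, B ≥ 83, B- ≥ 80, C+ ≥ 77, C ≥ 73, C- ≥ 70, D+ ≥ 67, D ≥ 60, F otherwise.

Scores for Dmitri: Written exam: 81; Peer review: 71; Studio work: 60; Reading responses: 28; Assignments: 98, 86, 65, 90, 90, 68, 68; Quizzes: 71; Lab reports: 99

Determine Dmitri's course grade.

F

Assignments: drop 65, 68 → average of remaining 5 = 432/5 = 86.4
Reading responses score 28 < 40: minimum not met.
Weighted total:
  Written exam 81 × 0.42 = 34.02
  Peer review 71 × 0.06 = 4.26
  Studio work 60 × 0.1 = 6
  Reading responses 28 × 0.18 = 5.04
  Assignments 86.4 × 0.05 = 4.32
  Quizzes 71 × 0.06 = 4.26
  Lab reports 99 × 0.13 = 12.87
Sum = 70.77
Because the Reading responses minimum was not met, the result is F.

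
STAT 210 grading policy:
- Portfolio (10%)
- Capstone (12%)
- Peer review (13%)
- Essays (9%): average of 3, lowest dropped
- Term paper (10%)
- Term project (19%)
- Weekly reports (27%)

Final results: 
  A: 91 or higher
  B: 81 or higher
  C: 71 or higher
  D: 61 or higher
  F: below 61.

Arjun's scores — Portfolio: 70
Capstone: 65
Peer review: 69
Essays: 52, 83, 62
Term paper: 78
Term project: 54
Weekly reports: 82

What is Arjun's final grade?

Essays: drop 52 → average of remaining 2 = 145/2 = 72.5
Weighted total:
  Portfolio 70 × 0.1 = 7
  Capstone 65 × 0.12 = 7.8
  Peer review 69 × 0.13 = 8.97
  Essays 72.5 × 0.09 = 6.525
  Term paper 78 × 0.1 = 7.8
  Term project 54 × 0.19 = 10.26
  Weekly reports 82 × 0.27 = 22.14
Sum = 70.495
70.495 is ≥ 61 and < 71 → D

D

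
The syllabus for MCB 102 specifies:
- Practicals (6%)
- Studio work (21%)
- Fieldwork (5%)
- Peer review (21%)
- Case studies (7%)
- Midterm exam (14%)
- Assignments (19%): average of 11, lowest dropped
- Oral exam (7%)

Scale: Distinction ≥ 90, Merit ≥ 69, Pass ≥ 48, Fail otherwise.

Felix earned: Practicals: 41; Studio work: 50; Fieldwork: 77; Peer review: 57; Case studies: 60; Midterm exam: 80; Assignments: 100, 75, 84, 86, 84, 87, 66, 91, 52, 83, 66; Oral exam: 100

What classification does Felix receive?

Assignments: drop 52 → average of remaining 10 = 822/10 = 82.2
Weighted total:
  Practicals 41 × 0.06 = 2.46
  Studio work 50 × 0.21 = 10.5
  Fieldwork 77 × 0.05 = 3.85
  Peer review 57 × 0.21 = 11.97
  Case studies 60 × 0.07 = 4.2
  Midterm exam 80 × 0.14 = 11.2
  Assignments 82.2 × 0.19 = 15.618
  Oral exam 100 × 0.07 = 7
Sum = 66.798
66.798 is ≥ 48 and < 69 → Pass

Pass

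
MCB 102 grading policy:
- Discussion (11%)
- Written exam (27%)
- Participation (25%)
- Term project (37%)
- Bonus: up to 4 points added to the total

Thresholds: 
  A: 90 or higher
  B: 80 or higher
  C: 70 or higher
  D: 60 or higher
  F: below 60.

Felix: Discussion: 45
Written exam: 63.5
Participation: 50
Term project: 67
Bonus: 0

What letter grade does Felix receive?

F

Weighted total:
  Discussion 45 × 0.11 = 4.95
  Written exam 63.5 × 0.27 = 17.145
  Participation 50 × 0.25 = 12.5
  Term project 67 × 0.37 = 24.79
Sum = 59.385
Bonus: 59.385 + 0 = 59.385
59.385 < 60 → F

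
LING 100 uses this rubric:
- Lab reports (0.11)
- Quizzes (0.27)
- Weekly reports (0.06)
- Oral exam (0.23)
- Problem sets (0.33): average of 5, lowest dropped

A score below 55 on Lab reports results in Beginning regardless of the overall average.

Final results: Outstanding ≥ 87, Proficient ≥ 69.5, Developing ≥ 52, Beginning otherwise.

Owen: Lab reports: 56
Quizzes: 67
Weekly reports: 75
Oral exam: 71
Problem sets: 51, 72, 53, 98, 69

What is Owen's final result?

Problem sets: drop 51 → average of remaining 4 = 292/4 = 73
Lab reports score 56 ≥ 55: minimum met.
Weighted total:
  Lab reports 56 × 0.11 = 6.16
  Quizzes 67 × 0.27 = 18.09
  Weekly reports 75 × 0.06 = 4.5
  Oral exam 71 × 0.23 = 16.33
  Problem sets 73 × 0.33 = 24.09
Sum = 69.17
69.17 is ≥ 52 and < 69.5 → Developing

Developing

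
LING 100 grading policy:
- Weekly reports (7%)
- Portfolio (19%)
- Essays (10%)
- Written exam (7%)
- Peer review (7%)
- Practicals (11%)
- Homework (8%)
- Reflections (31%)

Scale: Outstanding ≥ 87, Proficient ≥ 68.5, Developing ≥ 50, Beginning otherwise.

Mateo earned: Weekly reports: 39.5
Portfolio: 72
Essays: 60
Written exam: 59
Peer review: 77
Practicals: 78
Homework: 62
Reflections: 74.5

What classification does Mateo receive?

Weighted total:
  Weekly reports 39.5 × 0.07 = 2.765
  Portfolio 72 × 0.19 = 13.68
  Essays 60 × 0.1 = 6
  Written exam 59 × 0.07 = 4.13
  Peer review 77 × 0.07 = 5.39
  Practicals 78 × 0.11 = 8.58
  Homework 62 × 0.08 = 4.96
  Reflections 74.5 × 0.31 = 23.095
Sum = 68.6
68.6 is ≥ 68.5 and < 87 → Proficient

Proficient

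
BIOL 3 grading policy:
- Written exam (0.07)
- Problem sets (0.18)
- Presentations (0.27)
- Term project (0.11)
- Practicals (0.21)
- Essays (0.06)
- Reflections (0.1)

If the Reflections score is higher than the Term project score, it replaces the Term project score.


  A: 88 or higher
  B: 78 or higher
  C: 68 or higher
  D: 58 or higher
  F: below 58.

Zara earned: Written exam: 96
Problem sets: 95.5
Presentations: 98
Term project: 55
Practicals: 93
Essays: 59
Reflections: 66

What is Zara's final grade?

Reflections (66) > Term project (55), so Term project counts as 66.
Weighted total:
  Written exam 96 × 0.07 = 6.72
  Problem sets 95.5 × 0.18 = 17.19
  Presentations 98 × 0.27 = 26.46
  Term project 66 × 0.11 = 7.26
  Practicals 93 × 0.21 = 19.53
  Essays 59 × 0.06 = 3.54
  Reflections 66 × 0.1 = 6.6
Sum = 87.3
87.3 is ≥ 78 and < 88 → B

B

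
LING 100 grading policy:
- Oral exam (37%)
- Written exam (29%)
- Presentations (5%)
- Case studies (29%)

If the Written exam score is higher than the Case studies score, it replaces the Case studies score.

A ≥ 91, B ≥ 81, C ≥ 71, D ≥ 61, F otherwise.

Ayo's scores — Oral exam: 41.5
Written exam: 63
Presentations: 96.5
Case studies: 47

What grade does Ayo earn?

F

Written exam (63) > Case studies (47), so Case studies counts as 63.
Weighted total:
  Oral exam 41.5 × 0.37 = 15.355
  Written exam 63 × 0.29 = 18.27
  Presentations 96.5 × 0.05 = 4.825
  Case studies 63 × 0.29 = 18.27
Sum = 56.72
56.72 < 61 → F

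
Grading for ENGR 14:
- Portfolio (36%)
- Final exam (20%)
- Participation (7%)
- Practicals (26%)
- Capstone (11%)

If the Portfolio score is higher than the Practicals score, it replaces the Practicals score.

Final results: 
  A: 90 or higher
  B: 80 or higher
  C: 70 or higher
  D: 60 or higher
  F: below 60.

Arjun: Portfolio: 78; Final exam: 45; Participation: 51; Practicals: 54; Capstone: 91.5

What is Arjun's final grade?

Portfolio (78) > Practicals (54), so Practicals counts as 78.
Weighted total:
  Portfolio 78 × 0.36 = 28.08
  Final exam 45 × 0.2 = 9
  Participation 51 × 0.07 = 3.57
  Practicals 78 × 0.26 = 20.28
  Capstone 91.5 × 0.11 = 10.065
Sum = 70.995
70.995 is ≥ 70 and < 80 → C

C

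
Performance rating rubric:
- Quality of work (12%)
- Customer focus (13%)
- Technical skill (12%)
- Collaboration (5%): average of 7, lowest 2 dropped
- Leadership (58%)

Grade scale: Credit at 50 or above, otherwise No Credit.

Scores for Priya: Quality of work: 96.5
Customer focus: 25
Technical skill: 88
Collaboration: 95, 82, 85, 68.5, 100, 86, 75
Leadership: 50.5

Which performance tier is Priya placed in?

Collaboration: drop 68.5, 75 → average of remaining 5 = 448/5 = 89.6
Weighted total:
  Quality of work 96.5 × 0.12 = 11.58
  Customer focus 25 × 0.13 = 3.25
  Technical skill 88 × 0.12 = 10.56
  Collaboration 89.6 × 0.05 = 4.48
  Leadership 50.5 × 0.58 = 29.29
Sum = 59.16
59.16 ≥ 50 → Credit

Credit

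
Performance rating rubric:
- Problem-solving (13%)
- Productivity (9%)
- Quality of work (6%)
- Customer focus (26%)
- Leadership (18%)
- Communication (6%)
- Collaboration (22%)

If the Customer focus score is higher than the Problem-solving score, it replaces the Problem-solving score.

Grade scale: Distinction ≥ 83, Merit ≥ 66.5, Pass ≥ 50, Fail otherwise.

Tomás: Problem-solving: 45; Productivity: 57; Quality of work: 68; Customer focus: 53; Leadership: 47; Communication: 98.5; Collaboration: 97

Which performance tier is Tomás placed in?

Pass

Customer focus (53) > Problem-solving (45), so Problem-solving counts as 53.
Weighted total:
  Problem-solving 53 × 0.13 = 6.89
  Productivity 57 × 0.09 = 5.13
  Quality of work 68 × 0.06 = 4.08
  Customer focus 53 × 0.26 = 13.78
  Leadership 47 × 0.18 = 8.46
  Communication 98.5 × 0.06 = 5.91
  Collaboration 97 × 0.22 = 21.34
Sum = 65.59
65.59 is ≥ 50 and < 66.5 → Pass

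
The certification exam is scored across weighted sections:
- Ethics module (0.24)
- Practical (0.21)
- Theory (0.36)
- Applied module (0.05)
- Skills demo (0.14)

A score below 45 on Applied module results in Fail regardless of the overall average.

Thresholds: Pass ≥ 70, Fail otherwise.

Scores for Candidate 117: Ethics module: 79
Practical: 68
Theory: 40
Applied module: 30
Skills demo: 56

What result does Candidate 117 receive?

Applied module score 30 < 45: minimum not met.
Weighted total:
  Ethics module 79 × 0.24 = 18.96
  Practical 68 × 0.21 = 14.28
  Theory 40 × 0.36 = 14.4
  Applied module 30 × 0.05 = 1.5
  Skills demo 56 × 0.14 = 7.84
Sum = 56.98
Because the Applied module minimum was not met, the result is Fail.

Fail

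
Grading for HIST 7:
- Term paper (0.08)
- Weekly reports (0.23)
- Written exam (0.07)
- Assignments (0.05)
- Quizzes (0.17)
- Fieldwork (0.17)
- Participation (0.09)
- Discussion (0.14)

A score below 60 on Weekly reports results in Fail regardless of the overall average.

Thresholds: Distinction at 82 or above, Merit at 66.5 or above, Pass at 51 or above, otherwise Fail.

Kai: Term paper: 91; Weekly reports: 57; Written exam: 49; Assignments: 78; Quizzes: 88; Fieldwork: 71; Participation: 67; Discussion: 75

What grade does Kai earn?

Weekly reports score 57 < 60: minimum not met.
Weighted total:
  Term paper 91 × 0.08 = 7.28
  Weekly reports 57 × 0.23 = 13.11
  Written exam 49 × 0.07 = 3.43
  Assignments 78 × 0.05 = 3.9
  Quizzes 88 × 0.17 = 14.96
  Fieldwork 71 × 0.17 = 12.07
  Participation 67 × 0.09 = 6.03
  Discussion 75 × 0.14 = 10.5
Sum = 71.28
Because the Weekly reports minimum was not met, the result is Fail.

Fail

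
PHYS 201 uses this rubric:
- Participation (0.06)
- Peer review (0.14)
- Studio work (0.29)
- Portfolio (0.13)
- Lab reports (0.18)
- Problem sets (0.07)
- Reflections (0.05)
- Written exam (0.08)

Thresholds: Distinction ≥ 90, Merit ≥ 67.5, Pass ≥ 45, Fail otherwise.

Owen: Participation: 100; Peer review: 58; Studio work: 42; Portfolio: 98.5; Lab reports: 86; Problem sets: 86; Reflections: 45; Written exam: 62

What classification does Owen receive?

Weighted total:
  Participation 100 × 0.06 = 6
  Peer review 58 × 0.14 = 8.12
  Studio work 42 × 0.29 = 12.18
  Portfolio 98.5 × 0.13 = 12.805
  Lab reports 86 × 0.18 = 15.48
  Problem sets 86 × 0.07 = 6.02
  Reflections 45 × 0.05 = 2.25
  Written exam 62 × 0.08 = 4.96
Sum = 67.815
67.815 is ≥ 67.5 and < 90 → Merit

Merit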